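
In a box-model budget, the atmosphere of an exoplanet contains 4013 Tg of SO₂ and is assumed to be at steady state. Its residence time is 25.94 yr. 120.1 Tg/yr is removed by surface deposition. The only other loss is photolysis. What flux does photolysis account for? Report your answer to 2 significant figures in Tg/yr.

35 Tg/yr

Total removal F = M/τ = 4013 / 25.94 = 154.7 Tg/yr.
Photolysis = F − (120.1) = 154.7 − 120.1 = 34.60 Tg/yr.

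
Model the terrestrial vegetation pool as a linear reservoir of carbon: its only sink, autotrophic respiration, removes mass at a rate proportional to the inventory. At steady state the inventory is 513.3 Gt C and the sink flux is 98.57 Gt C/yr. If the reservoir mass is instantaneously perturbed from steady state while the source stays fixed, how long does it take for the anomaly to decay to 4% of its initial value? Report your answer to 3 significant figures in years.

16.8 yr

For a linear reservoir the anomaly decays as exp(−t/τ) with τ = M/F = 513.3/98.57 = 5.207 yr.
exp(−t/τ) = 0.04 ⇒ t = −τ ln(0.04) = 5.207 × 3.219 = 16.76 yr.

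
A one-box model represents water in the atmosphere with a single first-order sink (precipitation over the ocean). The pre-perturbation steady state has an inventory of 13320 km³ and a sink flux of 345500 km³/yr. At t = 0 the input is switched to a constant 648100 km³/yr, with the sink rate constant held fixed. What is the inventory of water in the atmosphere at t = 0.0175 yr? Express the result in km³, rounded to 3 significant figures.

Residence time τ = M₀/F₀ = 0.03855 yr. The eventual steady state is M_∞ = M₀·(F₁/F₀) = 13320 × 648100/345500 = 24986 km³.
The anomaly ΔM(t) = M(t) − M_∞ decays as ΔM₀·e^(−t/τ) with ΔM₀ = 13320 − 24986 = −11670 km³.
At t = 0.0175 yr, e^(−t/τ) = e^(−0.4539) = 0.6351, so ΔM = −7410 km³ and M = 24986 − 7410 = 17577 km³.

17600 km³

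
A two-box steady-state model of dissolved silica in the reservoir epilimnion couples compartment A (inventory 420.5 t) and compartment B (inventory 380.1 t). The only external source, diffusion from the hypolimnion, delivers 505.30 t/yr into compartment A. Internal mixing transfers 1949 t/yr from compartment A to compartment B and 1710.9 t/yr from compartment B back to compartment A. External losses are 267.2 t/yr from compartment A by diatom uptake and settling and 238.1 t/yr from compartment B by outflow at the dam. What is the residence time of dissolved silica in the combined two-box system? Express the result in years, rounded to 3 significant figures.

Residence time in the combined system uses the total inventory and the total *external* removal — internal exchanges between the two boxes cancel.
M_total = 420.5 + 380.1 = 800.60 t.
ΣF_external_out = 267.2 + 238.1 = 505.30 t/yr.
τ = M_total / ΣF_ext = 800.60 / 505.30 = 1.584 yr.

1.58 yr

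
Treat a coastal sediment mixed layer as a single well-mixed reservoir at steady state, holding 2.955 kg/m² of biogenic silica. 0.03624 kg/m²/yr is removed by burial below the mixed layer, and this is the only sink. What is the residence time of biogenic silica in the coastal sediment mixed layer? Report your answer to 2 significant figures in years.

82 yr

τ = M / F = 2.955 / 0.03624 = 81.54 yr.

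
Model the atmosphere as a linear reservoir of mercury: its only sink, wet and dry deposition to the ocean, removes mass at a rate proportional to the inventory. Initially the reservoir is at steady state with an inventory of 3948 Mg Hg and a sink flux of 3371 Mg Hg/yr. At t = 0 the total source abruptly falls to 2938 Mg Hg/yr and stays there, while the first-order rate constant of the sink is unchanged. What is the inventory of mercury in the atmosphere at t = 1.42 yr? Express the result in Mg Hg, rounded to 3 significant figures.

Residence time τ = M₀/F₀ = 1.171 yr. The eventual steady state is M_∞ = M₀·(F₁/F₀) = 3948 × 2938/3371 = 3440.9 Mg Hg.
The anomaly ΔM(t) = M(t) − M_∞ decays as ΔM₀·e^(−t/τ) with ΔM₀ = 3948 − 3440.9 = 507.1 Mg Hg.
At t = 1.42 yr, e^(−t/τ) = e^(−1.212) = 0.2975, so ΔM = 150.8 Mg Hg and M = 3440.9 + 150.8 = 3591.7 Mg Hg.

3590 Mg Hg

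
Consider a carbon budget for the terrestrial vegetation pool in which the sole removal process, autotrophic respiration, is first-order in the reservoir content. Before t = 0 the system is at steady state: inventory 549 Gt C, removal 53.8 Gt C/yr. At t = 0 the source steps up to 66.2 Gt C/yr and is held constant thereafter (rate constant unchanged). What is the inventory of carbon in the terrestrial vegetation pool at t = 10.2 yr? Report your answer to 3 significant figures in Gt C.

629 Gt C

τ = M₀/F₀ = 549/53.8 = 10.20 yr; rate constant k = 1/τ.
New steady state M_∞ = F₁/k = F₁·τ = 66.2 × 10.20 = 675.54 Gt C.
M(t) = M_∞ + (M₀ − M_∞)·e^(−t/τ); t/τ = 10.2/10.20 = 0.9996, so e^(−t/τ) = 0.3680.
M(t) = 675.54 − 126.5 × 0.3680 = 628.97 Gt C.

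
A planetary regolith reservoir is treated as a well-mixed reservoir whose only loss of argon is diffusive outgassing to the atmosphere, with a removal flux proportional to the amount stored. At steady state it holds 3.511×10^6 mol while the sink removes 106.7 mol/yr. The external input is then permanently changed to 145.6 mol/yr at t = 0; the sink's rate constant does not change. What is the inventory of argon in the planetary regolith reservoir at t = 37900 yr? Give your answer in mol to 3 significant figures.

τ = M₀/F₀ = 3.511×10^6/106.7 = 32910 yr; rate constant k = 1/τ.
New steady state M_∞ = F₁/k = F₁·τ = 145.6 × 32910 = 4.7910×10^6 mol.
M(t) = M_∞ + (M₀ − M_∞)·e^(−t/τ); t/τ = 37900/32910 = 1.152, so e^(−t/τ) = 0.3161.
M(t) = 4.7910×10^6 − 1.280×10^6 × 0.3161 = 4.3864×10^6 mol.

4.39×10^6 mol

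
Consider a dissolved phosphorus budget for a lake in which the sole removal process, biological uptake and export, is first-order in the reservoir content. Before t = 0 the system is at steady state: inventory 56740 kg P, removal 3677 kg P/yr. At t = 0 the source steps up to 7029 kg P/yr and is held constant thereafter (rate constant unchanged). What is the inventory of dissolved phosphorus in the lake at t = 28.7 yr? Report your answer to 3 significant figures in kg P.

τ = M₀/F₀ = 56740/3677 = 15.43 yr; rate constant k = 1/τ.
New steady state M_∞ = F₁/k = F₁·τ = 7029 × 15.43 = 108460 kg P.
M(t) = M_∞ + (M₀ − M_∞)·e^(−t/τ); t/τ = 28.7/15.43 = 1.860, so e^(−t/τ) = 0.1557.
M(t) = 108460 − 51720 × 0.1557 = 100410 kg P.

100000 kg P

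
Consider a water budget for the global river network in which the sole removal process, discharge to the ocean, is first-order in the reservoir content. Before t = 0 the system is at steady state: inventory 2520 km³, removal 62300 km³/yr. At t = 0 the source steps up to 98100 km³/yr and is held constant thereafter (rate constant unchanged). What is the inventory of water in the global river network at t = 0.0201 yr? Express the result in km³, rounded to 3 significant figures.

3090 km³

τ = M₀/F₀ = 2520/62300 = 0.04045 yr; rate constant k = 1/τ.
New steady state M_∞ = F₁/k = F₁·τ = 98100 × 0.04045 = 3968.1 km³.
M(t) = M_∞ + (M₀ − M_∞)·e^(−t/τ); t/τ = 0.0201/0.04045 = 0.4969, so e^(−t/τ) = 0.6084.
M(t) = 3968.1 − 1448 × 0.6084 = 3087.1 km³.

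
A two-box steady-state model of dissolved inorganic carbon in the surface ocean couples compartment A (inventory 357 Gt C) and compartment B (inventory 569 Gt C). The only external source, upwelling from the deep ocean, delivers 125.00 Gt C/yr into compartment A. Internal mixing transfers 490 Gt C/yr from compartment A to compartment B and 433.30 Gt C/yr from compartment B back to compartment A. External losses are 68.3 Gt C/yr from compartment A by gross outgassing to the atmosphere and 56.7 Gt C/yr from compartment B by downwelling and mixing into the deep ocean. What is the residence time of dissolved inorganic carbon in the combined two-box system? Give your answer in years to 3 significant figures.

7.41 yr

Treat the two boxes together as one reservoir: the mixing fluxes between them are internal recycling, so τ = ΣM / Σ(external losses).
M_total = 357 + 569 = 926.00 Gt C.
ΣF_external_out = 68.3 + 56.7 = 125.00 Gt C/yr.
τ = M_total / ΣF_ext = 926.00 / 125.00 = 7.408 yr.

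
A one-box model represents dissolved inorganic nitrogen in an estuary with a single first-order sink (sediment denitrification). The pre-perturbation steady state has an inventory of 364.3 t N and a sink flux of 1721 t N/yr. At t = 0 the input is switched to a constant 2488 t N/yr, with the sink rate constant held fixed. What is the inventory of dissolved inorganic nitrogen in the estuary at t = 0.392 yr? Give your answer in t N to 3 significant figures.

τ = M₀/F₀ = 364.3/1721 = 0.2117 yr; rate constant k = 1/τ.
New steady state M_∞ = F₁/k = F₁·τ = 2488 × 0.2117 = 526.66 t N.
M(t) = M_∞ + (M₀ − M_∞)·e^(−t/τ); t/τ = 0.392/0.2117 = 1.852, so e^(−t/τ) = 0.1569.
M(t) = 526.66 − 162.4 × 0.1569 = 501.18 t N.

501 t N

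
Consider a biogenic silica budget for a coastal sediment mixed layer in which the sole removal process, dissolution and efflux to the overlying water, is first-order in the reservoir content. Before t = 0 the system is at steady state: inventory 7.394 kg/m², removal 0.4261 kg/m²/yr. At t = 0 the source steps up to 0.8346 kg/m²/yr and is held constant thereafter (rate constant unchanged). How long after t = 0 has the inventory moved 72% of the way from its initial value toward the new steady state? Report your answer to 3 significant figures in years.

22.1 yr

τ = M₀/F₀ = 7.394/0.4261 = 17.35 yr.
The remaining gap fraction is e^(−t/τ); 72% covered ⇒ e^(−t/τ) = 0.280.
t = −τ ln(0.280) = 17.35 × 1.273 = 22.09 yr.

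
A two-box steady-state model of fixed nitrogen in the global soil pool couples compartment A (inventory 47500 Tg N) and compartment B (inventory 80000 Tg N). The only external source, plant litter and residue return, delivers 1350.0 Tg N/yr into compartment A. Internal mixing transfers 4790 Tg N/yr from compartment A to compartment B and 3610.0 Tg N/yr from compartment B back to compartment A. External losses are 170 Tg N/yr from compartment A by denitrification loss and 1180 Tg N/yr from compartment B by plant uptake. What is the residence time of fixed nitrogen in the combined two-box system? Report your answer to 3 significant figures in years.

Treat the two boxes together as one reservoir: the mixing fluxes between them are internal recycling, so τ = ΣM / Σ(external losses).
M_total = 47500 + 80000 = 127500 Tg N.
ΣF_external_out = 170 + 1180 = 1350.0 Tg N/yr.
τ = M_total / ΣF_ext = 127500 / 1350.0 = 94.44 yr.

94.4 yr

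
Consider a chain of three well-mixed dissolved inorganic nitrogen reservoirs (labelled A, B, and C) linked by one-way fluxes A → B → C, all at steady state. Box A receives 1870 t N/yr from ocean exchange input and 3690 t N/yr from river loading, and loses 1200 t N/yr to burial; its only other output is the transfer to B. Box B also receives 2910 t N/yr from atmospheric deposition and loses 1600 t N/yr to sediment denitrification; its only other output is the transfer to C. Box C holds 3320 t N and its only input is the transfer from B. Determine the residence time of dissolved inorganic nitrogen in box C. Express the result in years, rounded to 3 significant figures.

0.586 yr

Box A: F(A→B) = (1870 + 3690) − 1200 = 4360.0 t N/yr.
Box B: F(B→C) = (4360.0 + 2910) − 1600 = 5670.0 t N/yr.
Box C throughput = its input = 5670.0 t N/yr; τ = 3320 / 5670.0 = 0.5855 yr.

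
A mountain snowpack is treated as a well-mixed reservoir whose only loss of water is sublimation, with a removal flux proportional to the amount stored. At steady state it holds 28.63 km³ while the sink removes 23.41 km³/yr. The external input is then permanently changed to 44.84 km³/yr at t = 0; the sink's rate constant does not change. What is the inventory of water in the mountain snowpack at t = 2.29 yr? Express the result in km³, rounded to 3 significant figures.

50.8 km³

τ = M₀/F₀ = 28.63/23.41 = 1.223 yr; rate constant k = 1/τ.
New steady state M_∞ = F₁/k = F₁·τ = 44.84 × 1.223 = 54.838 km³.
M(t) = M_∞ + (M₀ − M_∞)·e^(−t/τ); t/τ = 2.29/1.223 = 1.872, so e^(−t/τ) = 0.1537.
M(t) = 54.838 − 26.21 × 0.1537 = 50.809 km³.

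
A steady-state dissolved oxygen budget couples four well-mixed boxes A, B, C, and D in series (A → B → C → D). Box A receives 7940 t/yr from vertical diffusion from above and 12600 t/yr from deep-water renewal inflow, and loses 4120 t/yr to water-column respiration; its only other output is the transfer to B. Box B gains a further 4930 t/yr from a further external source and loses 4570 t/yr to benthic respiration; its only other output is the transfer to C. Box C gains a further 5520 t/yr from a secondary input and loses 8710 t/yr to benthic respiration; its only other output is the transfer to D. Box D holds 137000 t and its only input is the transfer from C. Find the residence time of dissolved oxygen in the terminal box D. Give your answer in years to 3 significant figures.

10.1 yr

Box A: F(A→B) = (7940 + 12600) − 4120 = 16420 t/yr.
Box B: F(B→C) = (16420 + 4930) − 4570 = 16780 t/yr.
Box C: F(C→D) = (16780 + 5520) − 8710 = 13590 t/yr.
Box D throughput = its input = 13590 t/yr; τ = 137000 / 13590 = 10.08 yr.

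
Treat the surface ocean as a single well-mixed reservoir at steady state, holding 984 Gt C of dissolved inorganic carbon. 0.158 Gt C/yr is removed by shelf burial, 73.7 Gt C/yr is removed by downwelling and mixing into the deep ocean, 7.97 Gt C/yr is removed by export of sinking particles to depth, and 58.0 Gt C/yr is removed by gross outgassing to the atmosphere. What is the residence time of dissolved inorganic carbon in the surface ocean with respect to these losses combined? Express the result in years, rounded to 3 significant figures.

Total removal = 0.1580 + 73.70 + 7.970 + 58.00 = 139.83 Gt C/yr.
τ = M / ΣF_out = 984 / 139.83 = 7.037 yr.

7.04 yr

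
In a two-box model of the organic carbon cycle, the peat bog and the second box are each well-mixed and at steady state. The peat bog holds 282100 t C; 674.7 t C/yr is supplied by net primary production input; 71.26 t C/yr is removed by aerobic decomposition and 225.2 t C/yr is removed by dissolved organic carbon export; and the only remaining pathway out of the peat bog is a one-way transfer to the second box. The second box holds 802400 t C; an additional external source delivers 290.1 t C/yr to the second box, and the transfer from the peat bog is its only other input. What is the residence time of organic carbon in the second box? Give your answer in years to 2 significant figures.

Balance the peat bog: ΣF_in = 674.70 t C/yr.
Transfer to the second box = ΣF_in − (71.26 + 225.2) = 378.24 t C/yr.
Total input to the second box = 378.24 + 290.1 = 668.34 t C/yr; at steady state this equals its total output.
τ = M / F = 802400 / 668.34 = 1201 yr.

1200 yr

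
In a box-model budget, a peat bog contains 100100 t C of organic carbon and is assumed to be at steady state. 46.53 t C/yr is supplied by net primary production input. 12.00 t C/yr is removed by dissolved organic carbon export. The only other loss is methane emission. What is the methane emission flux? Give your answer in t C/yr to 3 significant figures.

34.5 t C/yr

At steady state ΣF_in = ΣF_out.
ΣF_in = 46.530 t C/yr.
Methane emission flux = ΣF_in − (12.00) = 46.530 − 12.00 = 34.53 t C/yr.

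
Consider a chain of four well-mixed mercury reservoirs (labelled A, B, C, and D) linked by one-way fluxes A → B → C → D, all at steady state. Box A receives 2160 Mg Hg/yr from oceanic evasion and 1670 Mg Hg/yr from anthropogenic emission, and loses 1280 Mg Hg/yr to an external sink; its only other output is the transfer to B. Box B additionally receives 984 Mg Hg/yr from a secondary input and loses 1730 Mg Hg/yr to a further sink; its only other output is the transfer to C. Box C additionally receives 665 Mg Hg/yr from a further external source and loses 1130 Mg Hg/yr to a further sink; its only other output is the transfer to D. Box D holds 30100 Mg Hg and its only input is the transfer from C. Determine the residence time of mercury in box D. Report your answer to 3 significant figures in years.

22.5 yr

Box A: F(A→B) = (2160 + 1670) − 1280 = 2550.0 Mg Hg/yr.
Box B: F(B→C) = (2550.0 + 984) − 1730 = 1804.0 Mg Hg/yr.
Box C: F(C→D) = (1804.0 + 665) − 1130 = 1339.0 Mg Hg/yr.
Box D throughput = its input = 1339.0 Mg Hg/yr; τ = 30100 / 1339.0 = 22.48 yr.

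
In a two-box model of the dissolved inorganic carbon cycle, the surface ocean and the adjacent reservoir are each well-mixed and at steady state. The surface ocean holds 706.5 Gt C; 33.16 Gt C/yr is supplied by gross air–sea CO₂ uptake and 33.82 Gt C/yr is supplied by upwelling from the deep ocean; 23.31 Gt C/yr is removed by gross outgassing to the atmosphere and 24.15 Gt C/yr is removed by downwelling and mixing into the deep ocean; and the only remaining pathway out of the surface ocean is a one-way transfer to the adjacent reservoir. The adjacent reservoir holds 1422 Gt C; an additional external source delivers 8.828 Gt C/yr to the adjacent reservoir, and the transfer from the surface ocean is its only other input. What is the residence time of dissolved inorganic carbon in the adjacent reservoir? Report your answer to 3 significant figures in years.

50.2 yr

Balance the surface ocean: ΣF_in = 33.16 + 33.82 = 66.980 Gt C/yr.
Transfer to the adjacent reservoir = ΣF_in − (23.31 + 24.15) = 19.520 Gt C/yr.
Total input to the adjacent reservoir = 19.520 + 8.828 = 28.348 Gt C/yr; at steady state this equals its total output.
τ = M / F = 1422 / 28.348 = 50.16 yr.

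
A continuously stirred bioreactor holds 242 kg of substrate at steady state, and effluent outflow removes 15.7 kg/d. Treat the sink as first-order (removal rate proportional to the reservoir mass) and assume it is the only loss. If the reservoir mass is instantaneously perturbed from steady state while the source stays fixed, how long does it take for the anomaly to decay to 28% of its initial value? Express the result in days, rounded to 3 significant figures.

For a linear reservoir the anomaly decays as exp(−t/τ) with τ = M/F = 242/15.7 = 15.41 d.
exp(−t/τ) = 0.28 ⇒ t = −τ ln(0.28) = 15.41 × 1.273 = 19.62 d.

19.6 d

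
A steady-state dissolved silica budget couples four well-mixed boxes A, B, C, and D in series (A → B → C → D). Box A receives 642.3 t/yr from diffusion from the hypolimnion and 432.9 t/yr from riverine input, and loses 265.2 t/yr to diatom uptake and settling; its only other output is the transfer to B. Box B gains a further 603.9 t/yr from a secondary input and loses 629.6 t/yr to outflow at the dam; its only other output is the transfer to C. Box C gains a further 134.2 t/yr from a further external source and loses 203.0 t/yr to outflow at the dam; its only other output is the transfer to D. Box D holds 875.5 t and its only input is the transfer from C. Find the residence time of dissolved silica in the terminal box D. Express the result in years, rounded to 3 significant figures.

Box A: F(A→B) = (642.3 + 432.9) − 265.2 = 810.00 t/yr.
Box B: F(B→C) = (810.00 + 603.9) − 629.6 = 784.30 t/yr.
Box C: F(C→D) = (784.30 + 134.2) − 203.0 = 715.50 t/yr.
Box D throughput = its input = 715.50 t/yr; τ = 875.5 / 715.50 = 1.224 yr.

1.22 yr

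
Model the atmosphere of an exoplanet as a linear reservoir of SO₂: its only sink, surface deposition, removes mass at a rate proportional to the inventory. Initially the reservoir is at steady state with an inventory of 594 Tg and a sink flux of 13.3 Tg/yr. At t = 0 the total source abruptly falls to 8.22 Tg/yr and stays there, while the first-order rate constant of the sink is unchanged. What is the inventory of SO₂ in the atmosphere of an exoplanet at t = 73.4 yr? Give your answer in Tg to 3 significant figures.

411 Tg

τ = M₀/F₀ = 594/13.3 = 44.66 yr; rate constant k = 1/τ.
New steady state M_∞ = F₁/k = F₁·τ = 8.22 × 44.66 = 367.12 Tg.
M(t) = M_∞ + (M₀ − M_∞)·e^(−t/τ); t/τ = 73.4/44.66 = 1.643, so e^(−t/τ) = 0.1933.
M(t) = 367.12 + 226.9 × 0.1933 = 410.98 Tg.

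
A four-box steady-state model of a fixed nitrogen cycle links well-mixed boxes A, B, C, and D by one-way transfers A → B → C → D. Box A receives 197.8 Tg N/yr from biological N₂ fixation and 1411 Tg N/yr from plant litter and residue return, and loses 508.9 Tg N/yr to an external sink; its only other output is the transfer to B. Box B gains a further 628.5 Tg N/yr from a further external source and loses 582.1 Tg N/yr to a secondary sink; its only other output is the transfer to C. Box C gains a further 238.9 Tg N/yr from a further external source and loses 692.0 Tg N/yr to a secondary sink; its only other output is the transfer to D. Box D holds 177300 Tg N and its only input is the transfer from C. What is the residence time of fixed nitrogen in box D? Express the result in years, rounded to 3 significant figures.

Box A: F(A→B) = (197.8 + 1411) − 508.9 = 1099.9 Tg N/yr.
Box B: F(B→C) = (1099.9 + 628.5) − 582.1 = 1146.3 Tg N/yr.
Box C: F(C→D) = (1146.3 + 238.9) − 692.0 = 693.20 Tg N/yr.
Box D throughput = its input = 693.20 Tg N/yr; τ = 177300 / 693.20 = 255.8 yr.

256 yr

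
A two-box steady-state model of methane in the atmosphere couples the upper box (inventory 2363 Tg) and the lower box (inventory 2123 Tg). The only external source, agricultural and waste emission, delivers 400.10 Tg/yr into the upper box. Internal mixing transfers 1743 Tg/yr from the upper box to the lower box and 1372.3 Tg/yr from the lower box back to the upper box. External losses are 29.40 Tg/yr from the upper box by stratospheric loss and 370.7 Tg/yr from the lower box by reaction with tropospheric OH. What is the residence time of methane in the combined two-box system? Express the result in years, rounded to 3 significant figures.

11.2 yr

For the system as a whole, the A↔B exchange is internal and contributes nothing to the throughput; only the external sinks remove mass.
M_total = 2363 + 2123 = 4486.0 Tg.
ΣF_external_out = 29.40 + 370.7 = 400.10 Tg/yr.
τ = M_total / ΣF_ext = 4486.0 / 400.10 = 11.21 yr.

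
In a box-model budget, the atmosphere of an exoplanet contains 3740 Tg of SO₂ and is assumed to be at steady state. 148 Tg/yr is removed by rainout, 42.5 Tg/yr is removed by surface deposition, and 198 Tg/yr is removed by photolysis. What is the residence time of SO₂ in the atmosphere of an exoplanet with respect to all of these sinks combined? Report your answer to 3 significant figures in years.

9.63 yr

Total removal flux = 148 + 42.5 + 198 = 388.50 Tg/yr.
τ = M / ΣF_out = 3740 / 388.50 = 9.627 yr.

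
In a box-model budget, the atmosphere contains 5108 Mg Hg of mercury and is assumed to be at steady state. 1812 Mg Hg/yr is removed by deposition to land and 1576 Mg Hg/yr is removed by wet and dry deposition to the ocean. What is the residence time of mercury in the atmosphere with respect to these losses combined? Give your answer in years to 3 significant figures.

Total removal = 1812 + 1576 = 3388.0 Mg Hg/yr.
τ = M / ΣF_out = 5108 / 3388.0 = 1.508 yr.

1.51 yr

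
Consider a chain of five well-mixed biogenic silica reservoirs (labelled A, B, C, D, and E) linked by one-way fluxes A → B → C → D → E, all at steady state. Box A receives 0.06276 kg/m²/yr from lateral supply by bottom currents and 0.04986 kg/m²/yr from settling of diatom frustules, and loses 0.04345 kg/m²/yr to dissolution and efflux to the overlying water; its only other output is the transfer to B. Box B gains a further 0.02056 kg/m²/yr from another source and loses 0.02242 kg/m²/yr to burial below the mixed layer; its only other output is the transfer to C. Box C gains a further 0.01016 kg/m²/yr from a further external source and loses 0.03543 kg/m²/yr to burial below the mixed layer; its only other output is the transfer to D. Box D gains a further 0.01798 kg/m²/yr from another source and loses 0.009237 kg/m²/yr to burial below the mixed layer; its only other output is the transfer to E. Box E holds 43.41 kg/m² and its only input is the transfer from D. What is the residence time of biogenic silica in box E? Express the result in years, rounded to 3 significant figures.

855 yr

Box A: F(A→B) = (0.06276 + 0.04986) − 0.04345 = 0.069170 kg/m²/yr.
Box B: F(B→C) = (0.069170 + 0.02056) − 0.02242 = 0.067310 kg/m²/yr.
Box C: F(C→D) = (0.067310 + 0.01016) − 0.03543 = 0.042040 kg/m²/yr.
Box D: F(D→E) = (0.042040 + 0.01798) − 0.009237 = 0.050783 kg/m²/yr.
Box E throughput = its input = 0.050783 kg/m²/yr; τ = 43.41 / 0.050783 = 854.8 yr.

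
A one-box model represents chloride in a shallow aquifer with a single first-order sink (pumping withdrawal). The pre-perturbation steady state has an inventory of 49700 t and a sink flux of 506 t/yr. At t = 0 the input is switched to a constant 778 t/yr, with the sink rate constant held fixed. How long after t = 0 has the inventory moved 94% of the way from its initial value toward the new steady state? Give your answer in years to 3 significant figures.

276 yr

τ = M₀/F₀ = 49700/506 = 98.22 yr.
The remaining gap fraction is e^(−t/τ); 94% covered ⇒ e^(−t/τ) = 0.0600.
t = −τ ln(0.0600) = 98.22 × 2.813 = 276.3 yr.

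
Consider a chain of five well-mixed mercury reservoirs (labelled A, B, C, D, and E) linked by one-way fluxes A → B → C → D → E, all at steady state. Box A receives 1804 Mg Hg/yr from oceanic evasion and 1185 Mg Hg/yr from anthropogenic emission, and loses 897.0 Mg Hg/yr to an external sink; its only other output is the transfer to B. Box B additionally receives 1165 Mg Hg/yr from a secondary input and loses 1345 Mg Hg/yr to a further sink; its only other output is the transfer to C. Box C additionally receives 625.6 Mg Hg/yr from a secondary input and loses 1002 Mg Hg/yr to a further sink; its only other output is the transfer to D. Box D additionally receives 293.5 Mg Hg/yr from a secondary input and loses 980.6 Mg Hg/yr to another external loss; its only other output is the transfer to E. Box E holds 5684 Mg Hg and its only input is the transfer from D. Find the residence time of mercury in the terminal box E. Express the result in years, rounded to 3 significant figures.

Box A: F(A→B) = (1804 + 1185) − 897.0 = 2092.0 Mg Hg/yr.
Box B: F(B→C) = (2092.0 + 1165) − 1345 = 1912.0 Mg Hg/yr.
Box C: F(C→D) = (1912.0 + 625.6) − 1002 = 1535.6 Mg Hg/yr.
Box D: F(D→E) = (1535.6 + 293.5) − 980.6 = 848.50 Mg Hg/yr.
Box E throughput = its input = 848.50 Mg Hg/yr; τ = 5684 / 848.50 = 6.699 yr.

6.70 yr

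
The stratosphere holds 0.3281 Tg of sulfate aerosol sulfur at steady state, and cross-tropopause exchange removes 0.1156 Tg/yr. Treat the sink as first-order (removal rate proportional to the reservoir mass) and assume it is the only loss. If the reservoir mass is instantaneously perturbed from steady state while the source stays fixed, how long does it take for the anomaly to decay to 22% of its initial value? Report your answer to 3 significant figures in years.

4.30 yr

For a linear reservoir the anomaly decays as exp(−t/τ) with τ = M/F = 0.3281/0.1156 = 2.838 yr.
exp(−t/τ) = 0.22 ⇒ t = −τ ln(0.22) = 2.838 × 1.514 = 4.297 yr.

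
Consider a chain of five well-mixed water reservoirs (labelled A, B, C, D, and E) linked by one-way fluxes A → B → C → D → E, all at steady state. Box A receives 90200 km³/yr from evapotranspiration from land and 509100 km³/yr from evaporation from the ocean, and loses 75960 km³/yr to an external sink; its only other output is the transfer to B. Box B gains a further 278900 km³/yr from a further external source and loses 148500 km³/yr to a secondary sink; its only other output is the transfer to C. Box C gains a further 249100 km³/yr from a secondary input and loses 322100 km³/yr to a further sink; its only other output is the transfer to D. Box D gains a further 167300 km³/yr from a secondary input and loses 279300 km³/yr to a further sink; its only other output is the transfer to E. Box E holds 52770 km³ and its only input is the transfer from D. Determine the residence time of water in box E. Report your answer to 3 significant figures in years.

Box A: F(A→B) = (90200 + 509100) − 75960 = 523340 km³/yr.
Box B: F(B→C) = (523340 + 278900) − 148500 = 653740 km³/yr.
Box C: F(C→D) = (653740 + 249100) − 322100 = 580740 km³/yr.
Box D: F(D→E) = (580740 + 167300) − 279300 = 468740 km³/yr.
Box E throughput = its input = 468740 km³/yr; τ = 52770 / 468740 = 0.1126 yr.

0.113 yr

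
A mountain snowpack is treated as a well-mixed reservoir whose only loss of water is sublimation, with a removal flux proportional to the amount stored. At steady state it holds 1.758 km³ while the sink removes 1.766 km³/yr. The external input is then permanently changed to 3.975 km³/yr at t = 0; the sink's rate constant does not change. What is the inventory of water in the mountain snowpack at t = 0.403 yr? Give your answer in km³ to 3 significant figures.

The sink rate constant is k = F₀/M₀ = 1.766/1.758 = 1.005 yr⁻¹.
Solving dM/dt = F₁ − kM with M(0) = M₀ gives M(t) = F₁/k + (M₀ − F₁/k)·e^(−kt).
F₁/k = 3.975/1.005 = 3.9570 km³; kt = 1.005 × 0.403 = 0.4048, e^(−kt) = 0.6671.
M(0.403) = 3.9570 + (1.758 − 3.9570) × 0.6671 = 3.9570 − 1.467 = 2.4901 km³.

2.49 km³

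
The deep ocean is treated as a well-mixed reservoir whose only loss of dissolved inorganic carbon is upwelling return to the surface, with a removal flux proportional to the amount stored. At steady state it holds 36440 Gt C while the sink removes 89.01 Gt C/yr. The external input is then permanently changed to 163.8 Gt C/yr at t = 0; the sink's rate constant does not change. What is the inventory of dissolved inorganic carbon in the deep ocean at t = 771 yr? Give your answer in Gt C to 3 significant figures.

62400 Gt C

τ = M₀/F₀ = 36440/89.01 = 409.4 yr; rate constant k = 1/τ.
New steady state M_∞ = F₁/k = F₁·τ = 163.8 × 409.4 = 67058 Gt C.
M(t) = M_∞ + (M₀ − M_∞)·e^(−t/τ); t/τ = 771/409.4 = 1.883, so e^(−t/τ) = 0.1521.
M(t) = 67058 − 30620 × 0.1521 = 62402 Gt C.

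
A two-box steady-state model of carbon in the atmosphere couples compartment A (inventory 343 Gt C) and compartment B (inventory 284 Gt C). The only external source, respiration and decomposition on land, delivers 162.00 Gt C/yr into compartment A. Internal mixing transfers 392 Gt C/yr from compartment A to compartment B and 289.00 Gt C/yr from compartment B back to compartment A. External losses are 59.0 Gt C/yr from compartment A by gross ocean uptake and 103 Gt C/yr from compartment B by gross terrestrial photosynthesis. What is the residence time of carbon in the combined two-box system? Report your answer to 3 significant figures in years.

3.87 yr

Residence time in the combined system uses the total inventory and the total *external* removal — internal exchanges between the two boxes cancel.
M_total = 343 + 284 = 627.00 Gt C.
ΣF_external_out = 59.0 + 103 = 162.00 Gt C/yr.
τ = M_total / ΣF_ext = 627.00 / 162.00 = 3.870 yr.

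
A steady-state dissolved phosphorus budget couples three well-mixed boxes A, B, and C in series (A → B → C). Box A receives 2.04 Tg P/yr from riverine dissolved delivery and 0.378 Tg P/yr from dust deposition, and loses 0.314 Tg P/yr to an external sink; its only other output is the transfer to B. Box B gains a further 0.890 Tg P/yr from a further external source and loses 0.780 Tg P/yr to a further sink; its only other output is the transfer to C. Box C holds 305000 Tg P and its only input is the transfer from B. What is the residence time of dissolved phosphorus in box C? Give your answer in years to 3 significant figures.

Box A: F(A→B) = (2.04 + 0.378) − 0.314 = 2.1040 Tg P/yr.
Box B: F(B→C) = (2.1040 + 0.890) − 0.780 = 2.2140 Tg P/yr.
Box C throughput = its input = 2.2140 Tg P/yr; τ = 305000 / 2.2140 = 137800 yr.

138000 yr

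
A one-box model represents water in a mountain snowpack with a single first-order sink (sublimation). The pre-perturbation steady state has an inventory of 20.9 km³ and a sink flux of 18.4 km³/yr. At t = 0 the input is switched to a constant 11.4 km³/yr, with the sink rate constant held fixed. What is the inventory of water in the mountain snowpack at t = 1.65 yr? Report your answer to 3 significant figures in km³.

τ = M₀/F₀ = 20.9/18.4 = 1.136 yr; rate constant k = 1/τ.
New steady state M_∞ = F₁/k = F₁·τ = 11.4 × 1.136 = 12.949 km³.
M(t) = M_∞ + (M₀ − M_∞)·e^(−t/τ); t/τ = 1.65/1.136 = 1.453, so e^(−t/τ) = 0.2340.
M(t) = 12.949 + 7.951 × 0.2340 = 14.809 km³.

14.8 km³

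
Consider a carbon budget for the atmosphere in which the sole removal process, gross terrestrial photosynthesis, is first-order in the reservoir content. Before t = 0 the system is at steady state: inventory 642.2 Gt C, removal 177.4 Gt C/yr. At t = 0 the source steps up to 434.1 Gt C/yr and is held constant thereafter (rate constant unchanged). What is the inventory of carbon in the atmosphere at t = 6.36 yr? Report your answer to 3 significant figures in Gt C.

The sink rate constant is k = F₀/M₀ = 177.4/642.2 = 0.2762 yr⁻¹.
Solving dM/dt = F₁ − kM with M(0) = M₀ gives M(t) = F₁/k + (M₀ − F₁/k)·e^(−kt).
F₁/k = 434.1/0.2762 = 1571.5 Gt C; kt = 0.2762 × 6.36 = 1.757, e^(−kt) = 0.1726.
M(6.36) = 1571.5 + (642.2 − 1571.5) × 0.1726 = 1571.5 − 160.4 = 1411.1 Gt C.

1410 Gt C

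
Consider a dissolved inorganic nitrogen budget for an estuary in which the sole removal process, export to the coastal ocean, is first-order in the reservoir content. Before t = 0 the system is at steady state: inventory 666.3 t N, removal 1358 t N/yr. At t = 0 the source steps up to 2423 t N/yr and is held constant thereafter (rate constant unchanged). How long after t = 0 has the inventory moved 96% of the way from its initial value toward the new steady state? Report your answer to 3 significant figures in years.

τ = M₀/F₀ = 666.3/1358 = 0.4906 yr.
The remaining gap fraction is e^(−t/τ); 96% covered ⇒ e^(−t/τ) = 0.0400.
t = −τ ln(0.0400) = 0.4906 × 3.219 = 1.579 yr.

1.58 yr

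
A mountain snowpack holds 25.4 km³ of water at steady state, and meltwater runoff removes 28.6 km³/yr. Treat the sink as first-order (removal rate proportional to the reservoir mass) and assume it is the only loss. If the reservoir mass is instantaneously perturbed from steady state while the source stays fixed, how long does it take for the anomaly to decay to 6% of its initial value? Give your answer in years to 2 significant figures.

For a linear reservoir the anomaly decays as exp(−t/τ) with τ = M/F = 25.4/28.6 = 0.8881 yr.
exp(−t/τ) = 0.06 ⇒ t = −τ ln(0.06) = 0.8881 × 2.813 = 2.499 yr.

2.5 yr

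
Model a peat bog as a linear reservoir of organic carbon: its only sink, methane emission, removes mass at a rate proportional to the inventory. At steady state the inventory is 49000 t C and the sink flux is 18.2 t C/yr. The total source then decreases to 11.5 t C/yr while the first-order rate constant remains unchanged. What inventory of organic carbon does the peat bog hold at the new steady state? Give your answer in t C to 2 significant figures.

31000 t C

Rate constant k = F/M = 18.2 / 49000 = 0.0003714 yr⁻¹.
At the new steady state, source = k·M_new ⇒ M_new = 11.5 / 0.0003714 = 30960 t C.
(Equivalently M_new = M × F_new/F_old = 49000 × 11.5/18.2.)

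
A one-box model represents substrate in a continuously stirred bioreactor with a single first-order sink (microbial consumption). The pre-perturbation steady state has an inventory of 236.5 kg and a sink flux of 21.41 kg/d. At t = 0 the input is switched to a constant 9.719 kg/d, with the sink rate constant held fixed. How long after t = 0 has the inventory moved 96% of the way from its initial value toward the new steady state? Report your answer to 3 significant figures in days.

τ = M₀/F₀ = 236.5/21.41 = 11.05 d.
The remaining gap fraction is e^(−t/τ); 96% covered ⇒ e^(−t/τ) = 0.0400.
t = −τ ln(0.0400) = 11.05 × 3.219 = 35.56 d.

35.6 d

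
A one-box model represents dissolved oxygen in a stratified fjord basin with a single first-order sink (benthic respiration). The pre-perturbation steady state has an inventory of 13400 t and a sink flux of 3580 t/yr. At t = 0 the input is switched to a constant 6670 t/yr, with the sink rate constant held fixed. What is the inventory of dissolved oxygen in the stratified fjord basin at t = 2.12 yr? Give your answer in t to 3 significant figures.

Residence time τ = M₀/F₀ = 3.743 yr. The eventual steady state is M_∞ = M₀·(F₁/F₀) = 13400 × 6670/3580 = 24966 t.
The anomaly ΔM(t) = M(t) − M_∞ decays as ΔM₀·e^(−t/τ) with ΔM₀ = 13400 − 24966 = −11570 t.
At t = 2.12 yr, e^(−t/τ) = e^(−0.5664) = 0.5676, so ΔM = −6564 t and M = 24966 − 6564 = 18401 t.

18400 t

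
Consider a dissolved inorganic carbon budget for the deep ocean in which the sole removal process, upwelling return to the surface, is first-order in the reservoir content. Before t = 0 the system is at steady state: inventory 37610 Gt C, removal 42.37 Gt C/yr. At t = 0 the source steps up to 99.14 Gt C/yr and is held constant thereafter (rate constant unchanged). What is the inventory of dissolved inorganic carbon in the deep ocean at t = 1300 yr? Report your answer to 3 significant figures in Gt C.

The sink rate constant is k = F₀/M₀ = 42.37/37610 = 0.001127 yr⁻¹.
Solving dM/dt = F₁ − kM with M(0) = M₀ gives M(t) = F₁/k + (M₀ − F₁/k)·e^(−kt).
F₁/k = 99.14/0.001127 = 88002 Gt C; kt = 0.001127 × 1300 = 1.465, e^(−kt) = 0.2312.
M(1300) = 88002 + (37610 − 88002) × 0.2312 = 88002 − 11650 = 76352 Gt C.

76400 Gt C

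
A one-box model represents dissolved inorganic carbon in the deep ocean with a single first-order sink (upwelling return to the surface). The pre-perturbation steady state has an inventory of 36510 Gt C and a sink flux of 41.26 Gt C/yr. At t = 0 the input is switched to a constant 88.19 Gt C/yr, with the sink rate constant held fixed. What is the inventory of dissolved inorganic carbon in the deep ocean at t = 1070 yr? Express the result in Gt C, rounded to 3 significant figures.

65600 Gt C

The sink rate constant is k = F₀/M₀ = 41.26/36510 = 0.001130 yr⁻¹.
Solving dM/dt = F₁ − kM with M(0) = M₀ gives M(t) = F₁/k + (M₀ − F₁/k)·e^(−kt).
F₁/k = 88.19/0.001130 = 78037 Gt C; kt = 0.001130 × 1070 = 1.209, e^(−kt) = 0.2984.
M(1070) = 78037 + (36510 − 78037) × 0.2984 = 78037 − 12390 = 65644 Gt C.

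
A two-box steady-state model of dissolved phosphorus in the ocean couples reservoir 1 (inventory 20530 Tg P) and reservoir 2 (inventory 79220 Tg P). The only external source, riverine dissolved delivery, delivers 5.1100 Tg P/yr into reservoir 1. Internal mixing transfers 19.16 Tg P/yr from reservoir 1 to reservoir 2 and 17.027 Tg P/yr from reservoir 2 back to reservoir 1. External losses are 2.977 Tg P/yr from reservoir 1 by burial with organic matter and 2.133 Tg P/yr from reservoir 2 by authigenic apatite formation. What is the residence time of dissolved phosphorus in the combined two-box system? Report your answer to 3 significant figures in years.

Residence time in the combined system uses the total inventory and the total *external* removal — internal exchanges between the two boxes cancel.
M_total = 20530 + 79220 = 99750 Tg P.
ΣF_external_out = 2.977 + 2.133 = 5.1100 Tg P/yr.
τ = M_total / ΣF_ext = 99750 / 5.1100 = 19520 yr.

19500 yr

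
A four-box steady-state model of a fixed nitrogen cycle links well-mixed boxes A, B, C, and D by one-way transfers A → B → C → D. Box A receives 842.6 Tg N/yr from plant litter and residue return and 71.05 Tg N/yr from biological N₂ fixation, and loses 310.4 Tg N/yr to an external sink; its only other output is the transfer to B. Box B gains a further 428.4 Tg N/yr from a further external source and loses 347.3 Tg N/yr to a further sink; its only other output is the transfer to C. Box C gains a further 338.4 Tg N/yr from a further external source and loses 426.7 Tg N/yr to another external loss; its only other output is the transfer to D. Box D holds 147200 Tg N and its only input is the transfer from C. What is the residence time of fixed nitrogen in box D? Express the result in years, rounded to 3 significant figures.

247 yr

Box A: F(A→B) = (842.6 + 71.05) − 310.4 = 603.25 Tg N/yr.
Box B: F(B→C) = (603.25 + 428.4) − 347.3 = 684.35 Tg N/yr.
Box C: F(C→D) = (684.35 + 338.4) − 426.7 = 596.05 Tg N/yr.
Box D throughput = its input = 596.05 Tg N/yr; τ = 147200 / 596.05 = 247.0 yr.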